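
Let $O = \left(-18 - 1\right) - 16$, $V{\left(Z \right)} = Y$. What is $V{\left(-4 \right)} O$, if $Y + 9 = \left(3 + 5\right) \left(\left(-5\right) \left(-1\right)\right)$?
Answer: $-1085$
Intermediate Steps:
$Y = 31$ ($Y = -9 + \left(3 + 5\right) \left(\left(-5\right) \left(-1\right)\right) = -9 + 8 \cdot 5 = -9 + 40 = 31$)
$V{\left(Z \right)} = 31$
$O = -35$ ($O = -19 - 16 = -35$)
$V{\left(-4 \right)} O = 31 \left(-35\right) = -1085$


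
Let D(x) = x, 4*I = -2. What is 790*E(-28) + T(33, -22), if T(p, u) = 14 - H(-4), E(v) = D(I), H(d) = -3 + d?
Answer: -374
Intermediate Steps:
I = -½ (I = (¼)*(-2) = -½ ≈ -0.50000)
E(v) = -½
T(p, u) = 21 (T(p, u) = 14 - (-3 - 4) = 14 - 1*(-7) = 14 + 7 = 21)
790*E(-28) + T(33, -22) = 790*(-½) + 21 = -395 + 21 = -374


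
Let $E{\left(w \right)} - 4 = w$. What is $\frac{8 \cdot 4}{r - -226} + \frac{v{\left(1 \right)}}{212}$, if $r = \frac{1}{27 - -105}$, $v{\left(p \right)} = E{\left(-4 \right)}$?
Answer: $\frac{4224}{29833} \approx 0.14159$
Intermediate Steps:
$E{\left(w \right)} = 4 + w$
$v{\left(p \right)} = 0$ ($v{\left(p \right)} = 4 - 4 = 0$)
$r = \frac{1}{132}$ ($r = \frac{1}{27 + 105} = \frac{1}{132} \approx 0.0075758$)
$\frac{8 \cdot 4}{r - -226} + \frac{v{\left(1 \right)}}{212} = \frac{8 \cdot 4}{\frac{1}{132} - -226} + \frac{0}{212} = \frac{32}{\frac{1}{132} + 226} + 0 \cdot \frac{1}{212} = \frac{32}{\frac{29833}{132}} + 0 = 32 \cdot \frac{132}{29833} + 0 = \frac{4224}{29833} + 0 = \frac{4224}{29833}$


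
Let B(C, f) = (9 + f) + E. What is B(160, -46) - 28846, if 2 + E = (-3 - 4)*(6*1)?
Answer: -28927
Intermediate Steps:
E = -44 (E = -2 + (-3 - 4)*(6*1) = -2 - 7*6 = -2 - 42 = -44)
B(C, f) = -35 + f (B(C, f) = (9 + f) - 44 = -35 + f)
B(160, -46) - 28846 = (-35 - 46) - 28846 = -81 - 28846 = -28927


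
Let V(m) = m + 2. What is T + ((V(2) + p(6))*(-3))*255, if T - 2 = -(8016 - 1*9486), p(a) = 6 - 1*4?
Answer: -3118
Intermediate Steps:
V(m) = 2 + m
p(a) = 2 (p(a) = 6 - 4 = 2)
T = 1472 (T = 2 - (8016 - 1*9486) = 2 - (8016 - 9486) = 2 - 1*(-1470) = 2 + 1470 = 1472)
T + ((V(2) + p(6))*(-3))*255 = 1472 + (((2 + 2) + 2)*(-3))*255 = 1472 + ((4 + 2)*(-3))*255 = 1472 + (6*(-3))*255 = 1472 - 18*255 = 1472 - 4590 = -3118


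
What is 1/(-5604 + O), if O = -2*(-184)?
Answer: -1/5236 ≈ -0.00019099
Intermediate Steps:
O = 368
1/(-5604 + O) = 1/(-5604 + 368) = 1/(-5236) = -1/5236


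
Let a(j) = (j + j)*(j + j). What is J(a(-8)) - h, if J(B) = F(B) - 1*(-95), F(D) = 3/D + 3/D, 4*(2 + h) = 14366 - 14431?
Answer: 14499/128 ≈ 113.27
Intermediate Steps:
h = -73/4 (h = -2 + (14366 - 14431)/4 = -2 + (¼)*(-65) = -2 - 65/4 = -73/4 ≈ -18.250)
F(D) = 6/D
a(j) = 4*j² (a(j) = (2*j)*(2*j) = 4*j²)
J(B) = 95 + 6/B (J(B) = 6/B - 1*(-95) = 6/B + 95 = 95 + 6/B)
J(a(-8)) - h = (95 + 6/((4*(-8)²))) - 1*(-73/4) = (95 + 6/((4*64))) + 73/4 = (95 + 6/256) + 73/4 = (95 + 6*(1/256)) + 73/4 = (95 + 3/128) + 73/4 = 12163/128 + 73/4 = 14499/128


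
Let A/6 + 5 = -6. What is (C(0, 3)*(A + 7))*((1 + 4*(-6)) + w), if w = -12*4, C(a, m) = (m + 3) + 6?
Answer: 50268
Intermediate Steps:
C(a, m) = 9 + m (C(a, m) = (3 + m) + 6 = 9 + m)
A = -66 (A = -30 + 6*(-6) = -30 - 36 = -66)
w = -48
(C(0, 3)*(A + 7))*((1 + 4*(-6)) + w) = ((9 + 3)*(-66 + 7))*((1 + 4*(-6)) - 48) = (12*(-59))*((1 - 24) - 48) = -708*(-23 - 48) = -708*(-71) = 50268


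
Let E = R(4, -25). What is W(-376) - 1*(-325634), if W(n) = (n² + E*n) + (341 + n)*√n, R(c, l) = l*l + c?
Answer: 230506 - 70*I*√94 ≈ 2.3051e+5 - 678.67*I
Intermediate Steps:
R(c, l) = c + l² (R(c, l) = l² + c = c + l²)
E = 629 (E = 4 + (-25)² = 4 + 625 = 629)
W(n) = n² + 629*n + √n*(341 + n) (W(n) = (n² + 629*n) + (341 + n)*√n = (n² + 629*n) + √n*(341 + n) = n² + 629*n + √n*(341 + n))
W(-376) - 1*(-325634) = ((-376)² + (-376)^(3/2) + 341*√(-376) + 629*(-376)) - 1*(-325634) = (141376 - 752*I*√94 + 341*(2*I*√94) - 236504) + 325634 = (141376 - 752*I*√94 + 682*I*√94 - 236504) + 325634 = (-95128 - 70*I*√94) + 325634 = 230506 - 70*I*√94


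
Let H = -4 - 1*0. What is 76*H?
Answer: -304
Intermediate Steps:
H = -4 (H = -4 + 0 = -4)
76*H = 76*(-4) = -304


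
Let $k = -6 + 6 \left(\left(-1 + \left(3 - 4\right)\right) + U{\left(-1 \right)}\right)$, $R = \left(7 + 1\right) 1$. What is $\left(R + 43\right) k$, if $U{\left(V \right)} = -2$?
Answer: $-1530$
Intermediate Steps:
$R = 8$ ($R = 8 \cdot 1 = 8$)
$k = -30$ ($k = -6 + 6 \left(\left(-1 + \left(3 - 4\right)\right) - 2\right) = -6 + 6 \left(\left(-1 - 1\right) - 2\right) = -6 + 6 \left(-2 - 2\right) = -6 + 6 \left(-4\right) = -6 - 24 = -30$)
$\left(R + 43\right) k = \left(8 + 43\right) \left(-30\right) = 51 \left(-30\right) = -1530$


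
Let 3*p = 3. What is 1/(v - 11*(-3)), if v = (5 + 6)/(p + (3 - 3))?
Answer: 1/44 ≈ 0.022727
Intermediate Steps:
p = 1 (p = (⅓)*3 = 1)
v = 11 (v = (5 + 6)/(1 + (3 - 3)) = 11/(1 + 0) = 11/1 = 11*1 = 11)
1/(v - 11*(-3)) = 1/(11 - 11*(-3)) = 1/(11 + 33) = 1/44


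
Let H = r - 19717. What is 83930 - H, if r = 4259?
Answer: 99388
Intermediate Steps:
H = -15458 (H = 4259 - 19717 = -15458)
83930 - H = 83930 - 1*(-15458) = 83930 + 15458 = 99388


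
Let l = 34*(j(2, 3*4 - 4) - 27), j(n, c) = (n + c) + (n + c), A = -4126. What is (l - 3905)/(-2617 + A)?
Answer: 4143/6743 ≈ 0.61442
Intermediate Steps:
j(n, c) = 2*c + 2*n (j(n, c) = (c + n) + (c + n) = 2*c + 2*n)
l = -238 (l = 34*((2*(3*4 - 4) + 2*2) - 27) = 34*((2*(12 - 4) + 4) - 27) = 34*((2*8 + 4) - 27) = 34*((16 + 4) - 27) = 34*(20 - 27) = 34*(-7) = -238)
(l - 3905)/(-2617 + A) = (-238 - 3905)/(-2617 - 4126) = -4143/(-6743) = -4143*(-1/6743) = 4143/6743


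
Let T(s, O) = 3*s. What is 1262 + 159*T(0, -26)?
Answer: 1262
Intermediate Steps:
1262 + 159*T(0, -26) = 1262 + 159*(3*0) = 1262 + 159*0 = 1262 + 0 = 1262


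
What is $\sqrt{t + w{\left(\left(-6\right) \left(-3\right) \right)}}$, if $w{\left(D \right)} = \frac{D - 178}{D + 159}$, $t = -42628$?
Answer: $\frac{2 i \sqrt{333880233}}{177} \approx 206.47 i$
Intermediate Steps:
$w{\left(D \right)} = \frac{-178 + D}{159 + D}$
$\sqrt{t + w{\left(\left(-6\right) \left(-3\right) \right)}} = \sqrt{-42628 + \frac{-178 - -18}{159 - -18}} = \sqrt{-42628 + \frac{-178 + 18}{159 + 18}} = \sqrt{-42628 + \frac{1}{177} \left(-160\right)} = \sqrt{-42628 - \frac{160}{177}} = \sqrt{- \frac{7545316}{177}} = \frac{2 i \sqrt{333880233}}{177}$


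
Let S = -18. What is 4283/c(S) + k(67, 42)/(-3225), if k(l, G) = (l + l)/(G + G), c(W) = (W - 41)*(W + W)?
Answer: 32221669/15983100 ≈ 2.0160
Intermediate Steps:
c(W) = 2*W*(-41 + W) (c(W) = (-41 + W)*(2*W) = 2*W*(-41 + W))
k(l, G) = l/G (k(l, G) = (2*l)/((2*G)) = (2*l)*(1/(2*G)) = l/G)
4283/c(S) + k(67, 42)/(-3225) = 4283/((2*(-18)*(-41 - 18))) + (67/42)/(-3225) = 4283/((2*(-18)*(-59))) + (67*(1/42))*(-1/3225) = 4283/2124 + (67/42)*(-1/3225) = 4283*(1/2124) - 67/135450 = 4283/2124 - 67/135450 = 32221669/15983100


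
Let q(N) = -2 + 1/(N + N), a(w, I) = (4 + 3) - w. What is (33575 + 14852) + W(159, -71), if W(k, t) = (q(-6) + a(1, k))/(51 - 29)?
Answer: 12784775/264 ≈ 48427.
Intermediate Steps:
a(w, I) = 7 - w
q(N) = -2 + 1/(2*N)
W(k, t) = 47/264 (W(k, t) = ((-2 + (½)/(-6)) + (7 - 1*1))/(51 - 29) = ((-2 + (½)*(-⅙)) + (7 - 1))/22 = ((-2 - 1/12) + 6)*(1/22) = (-25/12 + 6)*(1/22) = (47/12)*(1/22) = 47/264)
(33575 + 14852) + W(159, -71) = (33575 + 14852) + 47/264 = 48427 + 47/264 = 12784775/264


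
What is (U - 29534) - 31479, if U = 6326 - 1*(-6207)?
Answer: -48480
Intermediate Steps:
U = 12533 (U = 6326 + 6207 = 12533)
(U - 29534) - 31479 = (12533 - 29534) - 31479 = -17001 - 31479 = -48480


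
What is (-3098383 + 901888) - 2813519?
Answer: -5010014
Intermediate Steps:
(-3098383 + 901888) - 2813519 = -2196495 - 2813519 = -5010014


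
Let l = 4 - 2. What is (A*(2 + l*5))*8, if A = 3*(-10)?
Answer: -2880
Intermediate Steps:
l = 2
A = -30
(A*(2 + l*5))*8 = -30*(2 + 2*5)*8 = -30*(2 + 10)*8 = -30*12*8 = -360*8 = -2880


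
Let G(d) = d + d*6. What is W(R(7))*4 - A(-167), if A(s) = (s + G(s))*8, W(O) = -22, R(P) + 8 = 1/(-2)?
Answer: 10600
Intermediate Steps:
R(P) = -17/2 (R(P) = -8 + 1/(-2) = -8 - ½ = -17/2)
G(d) = 7*d (G(d) = d + 6*d = 7*d)
A(s) = 64*s (A(s) = (s + 7*s)*8 = (8*s)*8 = 64*s)
W(R(7))*4 - A(-167) = -22*4 - 64*(-167) = -88 - 1*(-10688) = -88 + 10688 = 10600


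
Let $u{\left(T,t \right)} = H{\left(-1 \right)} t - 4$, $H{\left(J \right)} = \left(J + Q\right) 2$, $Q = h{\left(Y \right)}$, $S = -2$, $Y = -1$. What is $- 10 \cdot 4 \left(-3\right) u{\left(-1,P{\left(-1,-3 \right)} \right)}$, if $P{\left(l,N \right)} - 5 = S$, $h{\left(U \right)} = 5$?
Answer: $2400$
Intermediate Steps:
$Q = 5$
$P{\left(l,N \right)} = 3$ ($P{\left(l,N \right)} = 5 - 2 = 3$)
$H{\left(J \right)} = 10 + 2 J$ ($H{\left(J \right)} = \left(J + 5\right) 2 = \left(5 + J\right) 2 = 10 + 2 J$)
$u{\left(T,t \right)} = -4 + 8 t$ ($u{\left(T,t \right)} = \left(10 + 2 \left(-1\right)\right) t - 4 = \left(10 - 2\right) t - 4 = 8 t - 4 = -4 + 8 t$)
$- 10 \cdot 4 \left(-3\right) u{\left(-1,P{\left(-1,-3 \right)} \right)} = - 10 \cdot 4 \left(-3\right) \left(-4 + 8 \cdot 3\right) = - 10 \left(- 12 \left(-4 + 24\right)\right) = - 10 \left(\left(-12\right) 20\right) = \left(-10\right) \left(-240\right) = 2400$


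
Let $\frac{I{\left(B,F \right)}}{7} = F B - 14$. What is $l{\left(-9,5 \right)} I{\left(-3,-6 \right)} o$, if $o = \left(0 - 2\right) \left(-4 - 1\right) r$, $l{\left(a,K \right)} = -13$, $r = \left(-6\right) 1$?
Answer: $21840$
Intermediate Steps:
$r = -6$
$I{\left(B,F \right)} = -98 + 7 B F$ ($I{\left(B,F \right)} = 7 \left(F B - 14\right) = 7 \left(B F - 14\right) = 7 \left(-14 + B F\right) = -98 + 7 B F$)
$o = -60$ ($o = \left(0 - 2\right) \left(-4 - 1\right) \left(-6\right) = \left(-2\right) \left(-5\right) \left(-6\right) = 10 \left(-6\right) = -60$)
$l{\left(-9,5 \right)} I{\left(-3,-6 \right)} o = - 13 \left(-98 + 7 \left(-3\right) \left(-6\right)\right) \left(-60\right) = - 13 \left(-98 + 126\right) \left(-60\right) = \left(-13\right) 28 \left(-60\right) = \left(-364\right) \left(-60\right) = 21840$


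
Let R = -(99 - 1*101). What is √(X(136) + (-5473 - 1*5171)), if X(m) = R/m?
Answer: I*√12304447/34 ≈ 103.17*I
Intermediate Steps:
R = 2 (R = -(99 - 101) = -1*(-2) = 2)
X(m) = 2/m
√(X(136) + (-5473 - 1*5171)) = √(2/136 + (-5473 - 1*5171)) = √(2*(1/136) + (-5473 - 5171)) = √(1/68 - 10644) = √(-723791/68) = I*√12304447/34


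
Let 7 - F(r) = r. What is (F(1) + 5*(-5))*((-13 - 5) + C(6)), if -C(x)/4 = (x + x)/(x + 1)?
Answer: 3306/7 ≈ 472.29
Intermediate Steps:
F(r) = 7 - r
C(x) = -8*x/(1 + x) (C(x) = -4*(x + x)/(x + 1) = -4*2*x/(1 + x) = -8*x/(1 + x))
(F(1) + 5*(-5))*((-13 - 5) + C(6)) = ((7 - 1*1) + 5*(-5))*((-13 - 5) - 8*6/(1 + 6)) = ((7 - 1) - 25)*(-18 - 8*6/7) = (6 - 25)*(-18 - 8*6*⅐) = -19*(-18 - 48/7) = -19*(-174/7) = 3306/7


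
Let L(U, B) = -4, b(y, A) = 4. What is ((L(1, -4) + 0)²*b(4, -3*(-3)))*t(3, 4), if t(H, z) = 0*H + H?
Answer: 192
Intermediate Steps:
t(H, z) = H (t(H, z) = 0 + H = H)
((L(1, -4) + 0)²*b(4, -3*(-3)))*t(3, 4) = ((-4 + 0)²*4)*3 = ((-4)²*4)*3 = (16*4)*3 = 64*3 = 192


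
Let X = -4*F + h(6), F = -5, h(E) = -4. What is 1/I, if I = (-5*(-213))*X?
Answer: 1/17040 ≈ 5.8685e-5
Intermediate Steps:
X = 16 (X = -4*(-5) - 4 = 20 - 4 = 16)
I = 17040 (I = -5*(-213)*16 = 1065*16 = 17040)
1/I = 1/17040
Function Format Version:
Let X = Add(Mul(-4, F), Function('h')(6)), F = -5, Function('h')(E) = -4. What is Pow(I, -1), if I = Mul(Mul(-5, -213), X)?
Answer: Rational(1, 17040) ≈ 5.8685e-5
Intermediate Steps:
X = 16 (X = Add(Mul(-4, -5), -4) = Add(20, -4) = 16)
I = 17040 (I = Mul(Mul(-5, -213), 16) = Mul(1065, 16) = 17040)
Pow(I, -1) = Pow(17040, -1) = Rational(1, 17040)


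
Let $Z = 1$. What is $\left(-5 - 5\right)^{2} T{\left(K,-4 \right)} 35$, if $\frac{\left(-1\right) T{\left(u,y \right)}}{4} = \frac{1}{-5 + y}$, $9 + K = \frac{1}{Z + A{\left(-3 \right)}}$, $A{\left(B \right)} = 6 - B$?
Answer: $\frac{14000}{9} \approx 1555.6$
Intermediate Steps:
$K = - \frac{89}{10}$ ($K = -9 + \frac{1}{1 + \left(6 - -3\right)} = -9 + \frac{1}{1 + \left(6 + 3\right)} = -9 + \frac{1}{1 + 9} = -9 + \frac{1}{10} = - \frac{89}{10} \approx -8.9$)
$T{\left(u,y \right)} = - \frac{4}{-5 + y}$
$\left(-5 - 5\right)^{2} T{\left(K,-4 \right)} 35 = \left(-5 - 5\right)^{2} \left(- \frac{4}{-5 - 4}\right) 35 = \left(-10\right)^{2} \left(- \frac{4}{-9}\right) 35 = 100 \left(\left(-4\right) \left(- \frac{1}{9}\right)\right) 35 = 100 \cdot \frac{4}{9} \cdot 35 = \frac{400}{9} \cdot 35 = \frac{14000}{9}$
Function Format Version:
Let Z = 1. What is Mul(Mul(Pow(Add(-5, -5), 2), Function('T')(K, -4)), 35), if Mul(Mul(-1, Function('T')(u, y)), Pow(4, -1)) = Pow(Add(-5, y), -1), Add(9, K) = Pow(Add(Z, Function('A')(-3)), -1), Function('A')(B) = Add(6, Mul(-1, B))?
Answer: Rational(14000, 9) ≈ 1555.6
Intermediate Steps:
K = Rational(-89, 10) (K = Add(-9, Pow(Add(1, Add(6, Mul(-1, -3))), -1)) = Add(-9, Pow(Add(1, Add(6, 3)), -1)) = Add(-9, Pow(Add(1, 9), -1)) = Add(-9, Pow(10, -1)) = Add(-9, Rational(1, 10)) = Rational(-89, 10) ≈ -8.9000)
Function('T')(u, y) = Mul(-4, Pow(Add(-5, y), -1))
Mul(Mul(Pow(Add(-5, -5), 2), Function('T')(K, -4)), 35) = Mul(Mul(Pow(Add(-5, -5), 2), Mul(-4, Pow(Add(-5, -4), -1))), 35) = Mul(Mul(Pow(-10, 2), Mul(-4, Pow(-9, -1))), 35) = Mul(Mul(100, Mul(-4, Rational(-1, 9))), 35) = Mul(Mul(100, Rational(4, 9)), 35) = Mul(Rational(400, 9), 35) = Rational(14000, 9)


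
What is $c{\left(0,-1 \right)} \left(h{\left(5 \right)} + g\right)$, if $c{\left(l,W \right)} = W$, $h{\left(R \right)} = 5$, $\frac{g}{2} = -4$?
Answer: $3$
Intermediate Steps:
$g = -8$ ($g = 2 \left(-4\right) = -8$)
$c{\left(0,-1 \right)} \left(h{\left(5 \right)} + g\right) = - (5 - 8) = \left(-1\right) \left(-3\right) = 3$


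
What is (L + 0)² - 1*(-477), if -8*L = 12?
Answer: 1917/4 ≈ 479.25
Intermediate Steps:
L = -3/2 (L = -⅛*12 = -3/2 ≈ -1.5000)
(L + 0)² - 1*(-477) = (-3/2 + 0)² - 1*(-477) = (-3/2)² + 477 = 9/4 + 477 = 1917/4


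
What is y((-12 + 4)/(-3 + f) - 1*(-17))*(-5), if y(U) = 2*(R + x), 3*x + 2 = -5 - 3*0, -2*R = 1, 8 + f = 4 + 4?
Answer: 85/3 ≈ 28.333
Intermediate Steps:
f = 0 (f = -8 + (4 + 4) = -8 + 8 = 0)
R = -1/2 (R = -1/2*1 = -1/2 ≈ -0.50000)
x = -7/3 (x = -2/3 + (-5 - 3*0)/3 = -2/3 + (-5 + 0)/3 = -2/3 + (1/3)*(-5) = -2/3 - 5/3 = -7/3 ≈ -2.3333)
y(U) = -17/3 (y(U) = 2*(-1/2 - 7/3) = 2*(-17/6) = -17/3)
y((-12 + 4)/(-3 + f) - 1*(-17))*(-5) = -17/3*(-5) = 85/3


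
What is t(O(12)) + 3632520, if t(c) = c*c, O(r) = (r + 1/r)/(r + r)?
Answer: 301295759905/82944 ≈ 3.6325e+6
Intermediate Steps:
O(r) = (r + 1/r)/(2*r) (O(r) = (r + 1/r)/((2*r)) = (r + 1/r)*(1/(2*r)) = (r + 1/r)/(2*r))
t(c) = c²
t(O(12)) + 3632520 = ((½)*(1 + 12²)/12²)² + 3632520 = ((½)*(1/144)*(1 + 144))² + 3632520 = ((½)*(1/144)*145)² + 3632520 = (145/288)² + 3632520 = 21025/82944 + 3632520 = 301295759905/82944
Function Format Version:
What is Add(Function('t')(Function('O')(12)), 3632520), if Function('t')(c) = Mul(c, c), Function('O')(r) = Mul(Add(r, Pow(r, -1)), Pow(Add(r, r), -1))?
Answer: Rational(301295759905, 82944) ≈ 3.6325e+6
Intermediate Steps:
Function('O')(r) = Mul(Rational(1, 2), Pow(r, -1), Add(r, Pow(r, -1))) (Function('O')(r) = Mul(Add(r, Pow(r, -1)), Pow(Mul(2, r), -1)) = Mul(Add(r, Pow(r, -1)), Mul(Rational(1, 2), Pow(r, -1))) = Mul(Rational(1, 2), Pow(r, -1), Add(r, Pow(r, -1))))
Function('t')(c) = Pow(c, 2)
Add(Function('t')(Function('O')(12)), 3632520) = Add(Pow(Mul(Rational(1, 2), Pow(12, -2), Add(1, Pow(12, 2))), 2), 3632520) = Add(Pow(Mul(Rational(1, 2), Rational(1, 144), Add(1, 144)), 2), 3632520) = Add(Pow(Mul(Rational(1, 2), Rational(1, 144), 145), 2), 3632520) = Add(Pow(Rational(145, 288), 2), 3632520) = Add(Rational(21025, 82944), 3632520) = Rational(301295759905, 82944)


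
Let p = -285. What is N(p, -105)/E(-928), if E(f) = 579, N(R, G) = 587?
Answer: 587/579 ≈ 1.0138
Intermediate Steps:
N(p, -105)/E(-928) = 587/579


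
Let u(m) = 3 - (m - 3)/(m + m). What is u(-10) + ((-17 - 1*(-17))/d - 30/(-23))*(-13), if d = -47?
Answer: -6719/460 ≈ -14.607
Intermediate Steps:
u(m) = 3 - (-3 + m)/(2*m)
u(-10) + ((-17 - 1*(-17))/d - 30/(-23))*(-13) = (½)*(3 + 5*(-10))/(-10) + ((-17 - 1*(-17))/(-47) - 30/(-23))*(-13) = (½)*(-⅒)*(3 - 50) + ((-17 + 17)*(-1/47) - 30*(-1/23))*(-13) = (½)*(-⅒)*(-47) + (0*(-1/47) + 30/23)*(-13) = 47/20 + (0 + 30/23)*(-13) = 47/20 + (30/23)*(-13) = 47/20 - 390/23 = -6719/460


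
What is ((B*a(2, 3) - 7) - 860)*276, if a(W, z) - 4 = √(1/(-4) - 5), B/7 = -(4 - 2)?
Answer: -254748 - 1932*I*√21 ≈ -2.5475e+5 - 8853.5*I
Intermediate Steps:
B = -14 (B = 7*(-(4 - 2)) = 7*(-1*2) = 7*(-2) = -14)
a(W, z) = 4 + I*√21/2 (a(W, z) = 4 + √(1/(-4) - 5) = 4 + √(-¼ - 5) = 4 + √(-21/4) = 4 + I*√21/2)
((B*a(2, 3) - 7) - 860)*276 = ((-14*(4 + I*√21/2) - 7) - 860)*276 = (((-56 - 7*I*√21) - 7) - 860)*276 = ((-63 - 7*I*√21) - 860)*276 = (-923 - 7*I*√21)*276 = -254748 - 1932*I*√21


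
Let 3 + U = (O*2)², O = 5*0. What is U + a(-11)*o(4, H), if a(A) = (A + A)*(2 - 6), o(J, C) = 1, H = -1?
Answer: 85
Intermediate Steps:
O = 0
a(A) = -8*A (a(A) = (2*A)*(-4) = -8*A)
U = -3 (U = -3 + (0*2)² = -3 + 0² = -3 + 0 = -3)
U + a(-11)*o(4, H) = -3 - 8*(-11)*1 = -3 + 88*1 = -3 + 88 = 85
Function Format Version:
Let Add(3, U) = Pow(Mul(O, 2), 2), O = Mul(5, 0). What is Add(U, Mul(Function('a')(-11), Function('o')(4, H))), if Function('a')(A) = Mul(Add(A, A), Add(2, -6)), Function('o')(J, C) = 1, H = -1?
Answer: 85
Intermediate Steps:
O = 0
Function('a')(A) = Mul(-8, A) (Function('a')(A) = Mul(Mul(2, A), -4) = Mul(-8, A))
U = -3 (U = Add(-3, Pow(Mul(0, 2), 2)) = Add(-3, Pow(0, 2)) = Add(-3, 0) = -3)
Add(U, Mul(Function('a')(-11), Function('o')(4, H))) = Add(-3, Mul(Mul(-8, -11), 1)) = Add(-3, Mul(88, 1)) = Add(-3, 88) = 85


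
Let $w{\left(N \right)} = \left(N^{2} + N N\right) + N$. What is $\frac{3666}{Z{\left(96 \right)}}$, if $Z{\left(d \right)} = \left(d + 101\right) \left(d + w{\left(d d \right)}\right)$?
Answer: $\frac{611}{5577681488} \approx 1.0954 \cdot 10^{-7}$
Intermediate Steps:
$w{\left(N \right)} = N + 2 N^{2}$ ($w{\left(N \right)} = \left(N^{2} + N^{2}\right) + N = 2 N^{2} + N = N + 2 N^{2}$)
$Z{\left(d \right)} = \left(101 + d\right) \left(d + d^{2} \left(1 + 2 d^{2}\right)\right)$ ($Z{\left(d \right)} = \left(d + 101\right) \left(d + d d \left(1 + 2 d d\right)\right) = \left(101 + d\right) \left(d + d^{2} \left(1 + 2 d^{2}\right)\right)$)
$\frac{3666}{Z{\left(96 \right)}} = \frac{3666}{96 \left(101 + 96^{2} + 2 \cdot 96^{4} + 102 \cdot 96 + 202 \cdot 96^{3}\right)} = \frac{3666}{96 \left(101 + 9216 + 2 \cdot 84934656 + 9792 + 202 \cdot 884736\right)} = \frac{3666}{96 \left(101 + 9216 + 169869312 + 9792 + 178716672\right)} = \frac{3666}{96 \cdot 348605093} = \frac{3666}{33466088928} = 3666 \cdot \frac{1}{33466088928} = \frac{611}{5577681488}$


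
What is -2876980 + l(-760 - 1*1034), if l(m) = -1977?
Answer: -2878957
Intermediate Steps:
-2876980 + l(-760 - 1*1034) = -2876980 - 1977 = -2878957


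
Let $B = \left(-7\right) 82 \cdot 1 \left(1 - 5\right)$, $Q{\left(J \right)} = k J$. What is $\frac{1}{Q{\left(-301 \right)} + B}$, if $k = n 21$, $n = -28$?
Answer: $\frac{1}{179284} \approx 5.5777 \cdot 10^{-6}$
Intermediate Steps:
$k = -588$ ($k = \left(-28\right) 21 = -588$)
$Q{\left(J \right)} = - 588 J$
$B = 2296$ ($B = - 574 \cdot 1 \left(-4\right) = \left(-574\right) \left(-4\right) = 2296$)
$\frac{1}{Q{\left(-301 \right)} + B} = \frac{1}{\left(-588\right) \left(-301\right) + 2296} = \frac{1}{176988 + 2296} = \frac{1}{179284}$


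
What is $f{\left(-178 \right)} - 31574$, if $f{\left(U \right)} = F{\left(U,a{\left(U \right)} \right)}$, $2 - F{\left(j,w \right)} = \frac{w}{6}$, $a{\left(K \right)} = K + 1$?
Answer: $- \frac{63085}{2} \approx -31543.0$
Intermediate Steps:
$a{\left(K \right)} = 1 + K$
$F{\left(j,w \right)} = 2 - \frac{w}{6}$
$f{\left(U \right)} = \frac{11}{6} - \frac{U}{6}$ ($f{\left(U \right)} = 2 - \frac{1 + U}{6} = 2 - \left(\frac{1}{6} + \frac{U}{6}\right) = \frac{11}{6} - \frac{U}{6}$)
$f{\left(-178 \right)} - 31574 = \left(\frac{11}{6} - - \frac{89}{3}\right) - 31574 = \left(\frac{11}{6} + \frac{89}{3}\right) - 31574 = \frac{63}{2} - 31574 = - \frac{63085}{2}$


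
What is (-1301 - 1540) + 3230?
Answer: 389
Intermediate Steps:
(-1301 - 1540) + 3230 = -2841 + 3230 = 389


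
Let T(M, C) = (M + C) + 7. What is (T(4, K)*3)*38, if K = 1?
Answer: 1368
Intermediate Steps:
T(M, C) = 7 + C + M (T(M, C) = (C + M) + 7 = 7 + C + M)
(T(4, K)*3)*38 = ((7 + 1 + 4)*3)*38 = (12*3)*38 = 36*38 = 1368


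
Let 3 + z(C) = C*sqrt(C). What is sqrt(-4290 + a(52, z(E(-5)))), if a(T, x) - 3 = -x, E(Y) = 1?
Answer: I*sqrt(4285) ≈ 65.46*I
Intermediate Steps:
z(C) = -3 + C**(3/2) (z(C) = -3 + C*sqrt(C) = -3 + C**(3/2))
a(T, x) = 3 - x
sqrt(-4290 + a(52, z(E(-5)))) = sqrt(-4290 + (3 - (-3 + 1**(3/2)))) = sqrt(-4290 + (3 - (-3 + 1))) = sqrt(-4290 + (3 - 1*(-2))) = sqrt(-4290 + (3 + 2)) = sqrt(-4290 + 5) = sqrt(-4285) = I*sqrt(4285)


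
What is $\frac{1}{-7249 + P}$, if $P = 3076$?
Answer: $- \frac{1}{4173} \approx -0.00023964$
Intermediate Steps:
$\frac{1}{-7249 + P} = \frac{1}{-7249 + 3076} = \frac{1}{-4173} = - \frac{1}{4173}$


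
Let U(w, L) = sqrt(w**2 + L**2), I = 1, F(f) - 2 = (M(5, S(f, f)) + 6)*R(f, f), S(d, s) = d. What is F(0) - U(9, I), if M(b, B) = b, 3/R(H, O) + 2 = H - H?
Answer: -29/2 - sqrt(82) ≈ -23.555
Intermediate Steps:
R(H, O) = -3/2 (R(H, O) = 3/(-2 + (H - H)) = 3/(-2 + 0) = 3/(-2) = 3*(-1/2) = -3/2)
F(f) = -29/2 (F(f) = 2 + (5 + 6)*(-3/2) = 2 + 11*(-3/2) = 2 - 33/2 = -29/2)
U(w, L) = sqrt(L**2 + w**2)
F(0) - U(9, I) = -29/2 - sqrt(1**2 + 9**2) = -29/2 - sqrt(1 + 81) = -29/2 - sqrt(82)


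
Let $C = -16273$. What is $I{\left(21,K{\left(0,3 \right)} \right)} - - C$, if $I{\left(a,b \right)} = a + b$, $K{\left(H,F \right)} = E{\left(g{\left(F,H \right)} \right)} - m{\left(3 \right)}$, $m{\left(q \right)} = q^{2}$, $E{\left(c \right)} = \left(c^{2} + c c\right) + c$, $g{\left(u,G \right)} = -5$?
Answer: $-16216$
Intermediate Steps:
$E{\left(c \right)} = c + 2 c^{2}$ ($E{\left(c \right)} = \left(c^{2} + c^{2}\right) + c = 2 c^{2} + c = c + 2 c^{2}$)
$K{\left(H,F \right)} = 36$ ($K{\left(H,F \right)} = - 5 \left(1 + 2 \left(-5\right)\right) - 3^{2} = - 5 \left(1 - 10\right) - 9 = \left(-5\right) \left(-9\right) - 9 = 45 - 9 = 36$)
$I{\left(21,K{\left(0,3 \right)} \right)} - - C = \left(21 + 36\right) - \left(-1\right) \left(-16273\right) = 57 - 16273 = -16216$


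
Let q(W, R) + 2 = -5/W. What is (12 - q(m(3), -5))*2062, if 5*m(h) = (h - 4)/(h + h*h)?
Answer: -589732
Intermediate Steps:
m(h) = (-4 + h)/(5*(h + h**2)) (m(h) = ((h - 4)/(h + h*h))/5 = ((-4 + h)/(h + h**2))/5 = (-4 + h)/(5*(h + h**2)))
q(W, R) = -2 - 5/W
(12 - q(m(3), -5))*2062 = (12 - (-2 - 5*15*(1 + 3)/(-4 + 3)))*2062 = (12 - (-2 - 5/((1/5)*(1/3)*(-1)/4)))*2062 = (12 - (-2 - 5/((1/5)*(1/3)*(1/4)*(-1))))*2062 = (12 - (-2 - 5/(-1/60)))*2062 = (12 - (-2 - 5*(-60)))*2062 = (12 - (-2 + 300))*2062 = (12 - 1*298)*2062 = (12 - 298)*2062 = -286*2062 = -589732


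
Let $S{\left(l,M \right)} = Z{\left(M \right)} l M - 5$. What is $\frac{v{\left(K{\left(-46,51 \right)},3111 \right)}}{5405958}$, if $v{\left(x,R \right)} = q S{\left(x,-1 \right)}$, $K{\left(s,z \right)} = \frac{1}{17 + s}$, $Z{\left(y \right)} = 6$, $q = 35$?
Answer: $- \frac{4865}{156772782} \approx -3.1032 \cdot 10^{-5}$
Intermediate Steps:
$S{\left(l,M \right)} = -5 + 6 M l$ ($S{\left(l,M \right)} = 6 l M - 5 = 6 M l - 5 = -5 + 6 M l$)
$v{\left(x,R \right)} = -175 - 210 x$ ($v{\left(x,R \right)} = 35 \left(-5 + 6 \left(-1\right) x\right) = 35 \left(-5 - 6 x\right) = -175 - 210 x$)
$\frac{v{\left(K{\left(-46,51 \right)},3111 \right)}}{5405958} = \frac{-175 - \frac{210}{17 - 46}}{5405958} = \left(-175 - \frac{210}{-29}\right) \frac{1}{5405958} = \left(-175 - - \frac{210}{29}\right) \frac{1}{5405958} = \left(-175 + \frac{210}{29}\right) \frac{1}{5405958} = \left(- \frac{4865}{29}\right) \frac{1}{5405958} = - \frac{4865}{156772782}$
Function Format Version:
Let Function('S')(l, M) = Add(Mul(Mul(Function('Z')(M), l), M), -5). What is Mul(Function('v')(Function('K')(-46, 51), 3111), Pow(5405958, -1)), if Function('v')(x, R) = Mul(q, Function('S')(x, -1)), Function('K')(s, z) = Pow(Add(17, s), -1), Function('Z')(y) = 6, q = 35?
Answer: Rational(-4865, 156772782) ≈ -3.1032e-5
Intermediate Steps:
Function('S')(l, M) = Add(-5, Mul(6, M, l)) (Function('S')(l, M) = Add(Mul(Mul(6, l), M), -5) = Add(Mul(6, M, l), -5) = Add(-5, Mul(6, M, l)))
Function('v')(x, R) = Add(-175, Mul(-210, x)) (Function('v')(x, R) = Mul(35, Add(-5, Mul(6, -1, x))) = Mul(35, Add(-5, Mul(-6, x))) = Add(-175, Mul(-210, x)))
Mul(Function('v')(Function('K')(-46, 51), 3111), Pow(5405958, -1)) = Mul(Add(-175, Mul(-210, Pow(Add(17, -46), -1))), Pow(5405958, -1)) = Mul(Add(-175, Mul(-210, Pow(-29, -1))), Rational(1, 5405958)) = Mul(Add(-175, Mul(-210, Rational(-1, 29))), Rational(1, 5405958)) = Mul(Add(-175, Rational(210, 29)), Rational(1, 5405958)) = Mul(Rational(-4865, 29), Rational(1, 5405958)) = Rational(-4865, 156772782)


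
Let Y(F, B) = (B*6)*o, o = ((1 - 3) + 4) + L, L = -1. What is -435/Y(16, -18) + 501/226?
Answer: 25403/4068 ≈ 6.2446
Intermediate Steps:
o = 1 (o = ((1 - 3) + 4) - 1 = (-2 + 4) - 1 = 2 - 1 = 1)
Y(F, B) = 6*B (Y(F, B) = (B*6)*1 = (6*B)*1 = 6*B)
-435/Y(16, -18) + 501/226 = -435/(6*(-18)) + 501/226 = -435/(-108) + 501*(1/226) = -435*(-1/108) + 501/226 = 145/36 + 501/226 = 25403/4068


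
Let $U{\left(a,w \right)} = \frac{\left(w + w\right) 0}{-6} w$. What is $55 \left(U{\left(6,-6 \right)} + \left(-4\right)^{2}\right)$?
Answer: $880$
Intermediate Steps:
$U{\left(a,w \right)} = 0$ ($U{\left(a,w \right)} = 2 w 0 \left(- \frac{1}{6}\right) w = 0 \left(- \frac{1}{6}\right) w = 0 w = 0$)
$55 \left(U{\left(6,-6 \right)} + \left(-4\right)^{2}\right) = 55 \left(0 + \left(-4\right)^{2}\right) = 55 \left(0 + 16\right) = 55 \cdot 16 = 880$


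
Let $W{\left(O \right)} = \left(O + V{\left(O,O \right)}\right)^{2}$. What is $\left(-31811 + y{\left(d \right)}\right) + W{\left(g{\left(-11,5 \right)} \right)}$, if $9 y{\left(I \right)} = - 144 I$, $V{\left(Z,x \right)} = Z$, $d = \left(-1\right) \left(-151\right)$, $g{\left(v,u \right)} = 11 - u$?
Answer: $-34083$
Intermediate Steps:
$d = 151$
$y{\left(I \right)} = - 16 I$ ($y{\left(I \right)} = \frac{\left(-144\right) I}{9} = - 16 I$)
$W{\left(O \right)} = 4 O^{2}$ ($W{\left(O \right)} = \left(O + O\right)^{2} = \left(2 O\right)^{2} = 4 O^{2}$)
$\left(-31811 + y{\left(d \right)}\right) + W{\left(g{\left(-11,5 \right)} \right)} = \left(-31811 - 2416\right) + 4 \left(11 - 5\right)^{2} = -34227 + 4 \cdot 6^{2} = -34227 + 4 \cdot 36 = -34227 + 144 = -34083$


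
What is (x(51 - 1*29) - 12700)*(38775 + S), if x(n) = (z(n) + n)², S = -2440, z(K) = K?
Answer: -391109940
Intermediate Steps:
x(n) = 4*n² (x(n) = (n + n)² = (2*n)² = 4*n²)
(x(51 - 1*29) - 12700)*(38775 + S) = (4*(51 - 1*29)² - 12700)*(38775 - 2440) = (4*(51 - 29)² - 12700)*36335 = (4*22² - 12700)*36335 = (4*484 - 12700)*36335 = (1936 - 12700)*36335 = -10764*36335 = -391109940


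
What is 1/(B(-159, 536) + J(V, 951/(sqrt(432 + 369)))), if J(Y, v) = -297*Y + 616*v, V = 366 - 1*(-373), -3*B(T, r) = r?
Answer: -175948995/38306069104169 - 1757448*sqrt(89)/38306069104169 ≈ -5.0261e-6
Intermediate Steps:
B(T, r) = -r/3
V = 739 (V = 366 + 373 = 739)
1/(B(-159, 536) + J(V, 951/(sqrt(432 + 369)))) = 1/(-1/3*536 + (-297*739 + 616*(951/(sqrt(432 + 369))))) = 1/(-536/3 + (-219483 + 616*(951/(sqrt(801))))) = 1/(-536/3 + (-219483 + 616*(951/((3*sqrt(89)))))) = 1/(-536/3 + (-219483 + 616*(951*(sqrt(89)/267)))) = 1/(-536/3 + (-219483 + 616*(317*sqrt(89)/89))) = 1/(-536/3 + (-219483 + 195272*sqrt(89)/89)) = 1/(-658985/3 + 195272*sqrt(89)/89)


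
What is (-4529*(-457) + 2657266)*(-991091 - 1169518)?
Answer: -10213239794571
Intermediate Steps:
(-4529*(-457) + 2657266)*(-991091 - 1169518) = (2069753 + 2657266)*(-2160609) = 4727019*(-2160609) = -10213239794571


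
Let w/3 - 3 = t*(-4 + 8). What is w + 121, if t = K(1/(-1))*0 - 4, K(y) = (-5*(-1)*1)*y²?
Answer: 82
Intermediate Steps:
K(y) = 5*y² (K(y) = (5*1)*y² = 5*y²)
t = -4 (t = (5*(1/(-1))²)*0 - 4 = (5*(-1)²)*0 - 4 = (5*1)*0 - 4 = 5*0 - 4 = 0 - 4 = -4)
w = -39 (w = 9 + 3*(-4*(-4 + 8)) = 9 + 3*(-4*4) = 9 + 3*(-16) = 9 - 48 = -39)
w + 121 = -39 + 121 = 82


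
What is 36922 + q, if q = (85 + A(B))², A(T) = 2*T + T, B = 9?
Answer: 49466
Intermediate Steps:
A(T) = 3*T
q = 12544 (q = (85 + 3*9)² = (85 + 27)² = 112² = 12544)
36922 + q = 36922 + 12544 = 49466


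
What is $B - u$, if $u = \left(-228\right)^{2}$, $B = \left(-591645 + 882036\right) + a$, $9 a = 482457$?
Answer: $\frac{876040}{3} \approx 2.9201 \cdot 10^{5}$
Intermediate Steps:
$a = \frac{160819}{3}$ ($a = \frac{1}{9} \cdot 482457 = \frac{160819}{3} \approx 53606.0$)
$B = \frac{1031992}{3}$ ($B = \left(-591645 + 882036\right) + \frac{160819}{3} = 290391 + \frac{160819}{3} = \frac{1031992}{3} \approx 3.44 \cdot 10^{5}$)
$u = 51984$
$B - u = \frac{1031992}{3} - 51984 = \frac{876040}{3}$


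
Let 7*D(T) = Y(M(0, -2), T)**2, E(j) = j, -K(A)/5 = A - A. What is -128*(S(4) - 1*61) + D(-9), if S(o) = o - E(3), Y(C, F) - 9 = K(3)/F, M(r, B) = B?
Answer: 53841/7 ≈ 7691.6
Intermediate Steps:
K(A) = 0 (K(A) = -5*(A - A) = -5*0 = 0)
Y(C, F) = 9 (Y(C, F) = 9 + 0/F = 9 + 0 = 9)
D(T) = 81/7 (D(T) = (1/7)*9**2 = (1/7)*81 = 81/7)
S(o) = -3 + o (S(o) = o - 1*3 = o - 3 = -3 + o)
-128*(S(4) - 1*61) + D(-9) = -128*((-3 + 4) - 1*61) + 81/7 = -128*(1 - 61) + 81/7 = -128*(-60) + 81/7 = 7680 + 81/7 = 53841/7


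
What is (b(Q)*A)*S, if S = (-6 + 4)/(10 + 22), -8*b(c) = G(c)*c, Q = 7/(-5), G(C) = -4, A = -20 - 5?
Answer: -35/32 ≈ -1.0938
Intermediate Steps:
A = -25
Q = -7/5 (Q = 7*(-⅕) = -7/5 ≈ -1.4000)
b(c) = c/2 (b(c) = -(-1)*c/2 = c/2)
S = -1/16 (S = -2/32 = -2*1/32 = -1/16 ≈ -0.062500)
(b(Q)*A)*S = (((½)*(-7/5))*(-25))*(-1/16) = -7/10*(-25)*(-1/16) = (35/2)*(-1/16) = -35/32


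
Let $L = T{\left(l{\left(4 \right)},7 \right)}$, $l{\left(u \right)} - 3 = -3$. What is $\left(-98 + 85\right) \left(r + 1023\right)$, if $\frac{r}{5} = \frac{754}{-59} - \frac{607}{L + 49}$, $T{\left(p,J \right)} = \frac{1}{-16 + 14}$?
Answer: $- \frac{66700517}{5723} \approx -11655.0$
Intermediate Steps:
$l{\left(u \right)} = 0$ ($l{\left(u \right)} = 3 - 3 = 0$)
$T{\left(p,J \right)} = - \frac{1}{2}$ ($T{\left(p,J \right)} = \frac{1}{-2} = - \frac{1}{2}$)
$L = - \frac{1}{2} \approx -0.5$
$r = - \frac{723820}{5723}$ ($r = 5 \left(\frac{754}{-59} - \frac{607}{- \frac{1}{2} + 49}\right) = 5 \left(754 \left(- \frac{1}{59}\right) - \frac{607}{\frac{97}{2}}\right) = 5 \left(- \frac{754}{59} - \frac{1214}{97}\right) = 5 \left(- \frac{144764}{5723}\right) = - \frac{723820}{5723} \approx -126.48$)
$\left(-98 + 85\right) \left(r + 1023\right) = \left(-98 + 85\right) \left(- \frac{723820}{5723} + 1023\right) = \left(-13\right) \frac{5130809}{5723} = - \frac{66700517}{5723}$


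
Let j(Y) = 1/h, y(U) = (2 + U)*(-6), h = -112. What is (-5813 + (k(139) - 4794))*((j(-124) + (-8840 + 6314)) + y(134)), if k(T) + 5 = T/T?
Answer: 3971750355/112 ≈ 3.5462e+7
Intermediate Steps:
y(U) = -12 - 6*U
j(Y) = -1/112 (j(Y) = 1/(-112) = -1/112)
k(T) = -4 (k(T) = -5 + T/T = -5 + 1 = -4)
(-5813 + (k(139) - 4794))*((j(-124) + (-8840 + 6314)) + y(134)) = (-5813 + (-4 - 4794))*((-1/112 + (-8840 + 6314)) + (-12 - 6*134)) = (-5813 - 4798)*((-1/112 - 2526) + (-12 - 804)) = -10611*(-282913/112 - 816) = -10611*(-374305/112) = 3971750355/112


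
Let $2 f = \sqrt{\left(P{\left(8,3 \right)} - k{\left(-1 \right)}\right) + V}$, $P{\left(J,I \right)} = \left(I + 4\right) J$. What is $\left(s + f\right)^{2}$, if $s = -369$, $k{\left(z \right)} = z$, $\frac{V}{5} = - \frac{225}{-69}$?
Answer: $\frac{\left(16974 - \sqrt{38778}\right)^{2}}{2116} \approx 1.3302 \cdot 10^{5}$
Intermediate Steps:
$V = \frac{375}{23}$ ($V = 5 \left(- \frac{225}{-69}\right) = 5 \left(\left(-225\right) \left(- \frac{1}{69}\right)\right) = 5 \cdot \frac{75}{23} = \frac{375}{23} \approx 16.304$)
$P{\left(J,I \right)} = J \left(4 + I\right)$ ($P{\left(J,I \right)} = \left(4 + I\right) J = J \left(4 + I\right)$)
$f = \frac{\sqrt{38778}}{46}$ ($f = \frac{\sqrt{\left(8 \left(4 + 3\right) - -1\right) + \frac{375}{23}}}{2} = \frac{\sqrt{\left(8 \cdot 7 + 1\right) + \frac{375}{23}}}{2} = \frac{\sqrt{\left(56 + 1\right) + \frac{375}{23}}}{2} = \frac{\sqrt{57 + \frac{375}{23}}}{2} = \frac{\sqrt{\frac{1686}{23}}}{2} = \frac{\frac{1}{23} \sqrt{38778}}{2} = \frac{\sqrt{38778}}{46} \approx 4.2809$)
$\left(s + f\right)^{2} = \left(-369 + \frac{\sqrt{38778}}{46}\right)^{2}$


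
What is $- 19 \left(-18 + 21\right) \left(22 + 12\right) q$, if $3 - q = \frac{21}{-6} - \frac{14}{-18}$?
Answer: $- \frac{33269}{3} \approx -11090.0$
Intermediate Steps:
$q = \frac{103}{18}$ ($q = 3 - \left(\frac{21}{-6} - \frac{14}{-18}\right) = 3 - \left(21 \left(- \frac{1}{6}\right) - - \frac{7}{9}\right) = 3 - \left(- \frac{7}{2} + \frac{7}{9}\right) = 3 - - \frac{49}{18} = 3 + \frac{49}{18} = \frac{103}{18} \approx 5.7222$)
$- 19 \left(-18 + 21\right) \left(22 + 12\right) q = - 19 \left(-18 + 21\right) \left(22 + 12\right) \frac{103}{18} = - 19 \cdot 3 \cdot 34 \cdot \frac{103}{18} = \left(-19\right) 102 \cdot \frac{103}{18} = \left(-1938\right) \frac{103}{18} = - \frac{33269}{3}$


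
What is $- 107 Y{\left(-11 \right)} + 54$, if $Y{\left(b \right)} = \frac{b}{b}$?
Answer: $-53$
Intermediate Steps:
$Y{\left(b \right)} = 1$
$- 107 Y{\left(-11 \right)} + 54 = \left(-107\right) 1 + 54 = -107 + 54 = -53$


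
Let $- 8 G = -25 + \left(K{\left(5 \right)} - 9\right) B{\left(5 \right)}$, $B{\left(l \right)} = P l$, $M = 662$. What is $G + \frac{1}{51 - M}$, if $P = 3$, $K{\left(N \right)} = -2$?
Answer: $\frac{58041}{2444} \approx 23.748$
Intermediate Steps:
$B{\left(l \right)} = 3 l$
$G = \frac{95}{4}$ ($G = - \frac{-25 + \left(-2 - 9\right) 3 \cdot 5}{8} = - \frac{-25 + \left(-2 - 9\right) 15}{8} = - \frac{-25 - 165}{8} = \left(- \frac{1}{8}\right) \left(-190\right) = \frac{95}{4} \approx 23.75$)
$G + \frac{1}{51 - M} = \frac{95}{4} + \frac{1}{51 - 662} = \frac{95}{4} + \frac{1}{-611} = \frac{95}{4} - \frac{1}{611} = \frac{58041}{2444}$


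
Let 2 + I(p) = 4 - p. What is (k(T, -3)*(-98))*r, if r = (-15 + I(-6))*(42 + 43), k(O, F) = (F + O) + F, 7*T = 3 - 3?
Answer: -349860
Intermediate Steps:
I(p) = 2 - p (I(p) = -2 + (4 - p) = 2 - p)
T = 0 (T = (3 - 3)/7 = (⅐)*0 = 0)
k(O, F) = O + 2*F
r = -595 (r = (-15 + (2 - 1*(-6)))*(42 + 43) = (-15 + (2 + 6))*85 = (-15 + 8)*85 = -7*85 = -595)
(k(T, -3)*(-98))*r = ((0 + 2*(-3))*(-98))*(-595) = ((0 - 6)*(-98))*(-595) = -6*(-98)*(-595) = 588*(-595) = -349860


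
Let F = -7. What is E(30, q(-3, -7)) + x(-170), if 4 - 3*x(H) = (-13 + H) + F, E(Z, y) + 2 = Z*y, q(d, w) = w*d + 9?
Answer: 2888/3 ≈ 962.67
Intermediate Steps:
q(d, w) = 9 + d*w (q(d, w) = d*w + 9 = 9 + d*w)
E(Z, y) = -2 + Z*y
x(H) = 8 - H/3 (x(H) = 4/3 - ((-13 + H) - 7)/3 = 4/3 - (-20 + H)/3 = 4/3 + (20/3 - H/3) = 8 - H/3)
E(30, q(-3, -7)) + x(-170) = (-2 + 30*(9 - 3*(-7))) + (8 - 1/3*(-170)) = (-2 + 30*(9 + 21)) + (8 + 170/3) = (-2 + 30*30) + 194/3 = (-2 + 900) + 194/3 = 898 + 194/3 = 2888/3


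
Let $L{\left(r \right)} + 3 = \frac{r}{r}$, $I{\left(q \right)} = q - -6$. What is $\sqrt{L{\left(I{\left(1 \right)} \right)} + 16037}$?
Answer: $\sqrt{16035} \approx 126.63$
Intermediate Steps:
$I{\left(q \right)} = 6 + q$ ($I{\left(q \right)} = q + 6 = 6 + q$)
$L{\left(r \right)} = -2$ ($L{\left(r \right)} = -3 + \frac{r}{r} = -3 + 1 = -2$)
$\sqrt{L{\left(I{\left(1 \right)} \right)} + 16037} = \sqrt{-2 + 16037} = \sqrt{16035}$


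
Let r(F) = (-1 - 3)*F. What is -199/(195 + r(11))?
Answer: -199/151 ≈ -1.3179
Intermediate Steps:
r(F) = -4*F
-199/(195 + r(11)) = -199/(195 - 4*11) = -199/(195 - 44) = -199/151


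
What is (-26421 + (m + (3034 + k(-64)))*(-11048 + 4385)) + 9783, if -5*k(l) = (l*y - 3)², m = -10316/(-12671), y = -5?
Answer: 7201818599457/63355 ≈ 1.1367e+8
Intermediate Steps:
m = 10316/12671 (m = -10316*(-1/12671) = 10316/12671 ≈ 0.81414)
k(l) = -(-3 - 5*l)²/5 (k(l) = -(l*(-5) - 3)²/5 = -(-5*l - 3)²/5 = -(-3 - 5*l)²/5)
(-26421 + (m + (3034 + k(-64)))*(-11048 + 4385)) + 9783 = (-26421 + (10316/12671 + (3034 - (3 + 5*(-64))²/5))*(-11048 + 4385)) + 9783 = (-26421 + (10316/12671 + (3034 - (3 - 320)²/5))*(-6663)) + 9783 = (-26421 + (10316/12671 + (3034 - ⅕*(-317)²))*(-6663)) + 9783 = (-26421 + (10316/12671 + (3034 - ⅕*100489))*(-6663)) + 9783 = (-26421 + (10316/12671 + (3034 - 100489/5))*(-6663)) + 9783 = (-26421 + (10316/12671 - 85319/5)*(-6663)) + 9783 = (-26421 - 1081025469/63355*(-6663)) + 9783 = (-26421 + 7202872699947/63355) + 9783 = 7201198797492/63355 + 9783 = 7201818599457/63355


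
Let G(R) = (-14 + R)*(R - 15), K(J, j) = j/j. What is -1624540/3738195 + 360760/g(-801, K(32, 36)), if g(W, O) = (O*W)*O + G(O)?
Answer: -269919363692/462788541 ≈ -583.25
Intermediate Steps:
K(J, j) = 1
G(R) = (-15 + R)*(-14 + R) (G(R) = (-14 + R)*(-15 + R) = (-15 + R)*(-14 + R))
g(W, O) = 210 + O**2 - 29*O + W*O**2 (g(W, O) = (O*W)*O + (210 + O**2 - 29*O) = W*O**2 + (210 + O**2 - 29*O) = 210 + O**2 - 29*O + W*O**2)
-1624540/3738195 + 360760/g(-801, K(32, 36)) = -1624540/3738195 + 360760/(210 + 1**2 - 29*1 - 801*1**2) = -1624540*1/3738195 + 360760/(210 + 1 - 29 - 801*1) = -324908/747639 + 360760/(210 + 1 - 29 - 801) = -324908/747639 + 360760/(-619) = -324908/747639 + 360760*(-1/619) = -324908/747639 - 360760/619 = -269919363692/462788541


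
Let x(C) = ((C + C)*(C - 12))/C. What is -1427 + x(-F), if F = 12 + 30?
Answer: -1535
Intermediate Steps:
F = 42
x(C) = -24 + 2*C (x(C) = ((2*C)*(-12 + C))/C = (2*C*(-12 + C))/C = -24 + 2*C)
-1427 + x(-F) = -1427 + (-24 + 2*(-1*42)) = -1427 + (-24 + 2*(-42)) = -1427 + (-24 - 84) = -1427 - 108 = -1535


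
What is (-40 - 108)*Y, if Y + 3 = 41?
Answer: -5624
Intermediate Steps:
Y = 38 (Y = -3 + 41 = 38)
(-40 - 108)*Y = (-40 - 108)*38 = -148*38 = -5624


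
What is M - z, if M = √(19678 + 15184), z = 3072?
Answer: -3072 + √34862 ≈ -2885.3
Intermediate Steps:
M = √34862 ≈ 186.71
M - z = √34862 - 1*3072 = √34862 - 3072 = -3072 + √34862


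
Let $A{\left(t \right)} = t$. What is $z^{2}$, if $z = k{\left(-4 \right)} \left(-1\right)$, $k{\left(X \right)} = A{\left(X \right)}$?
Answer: $16$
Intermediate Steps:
$k{\left(X \right)} = X$
$z = 4$ ($z = \left(-4\right) \left(-1\right) = 4$)
$z^{2} = 4^{2} = 16$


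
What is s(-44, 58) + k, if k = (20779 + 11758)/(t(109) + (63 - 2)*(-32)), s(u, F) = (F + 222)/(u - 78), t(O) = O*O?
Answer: 594697/605669 ≈ 0.98188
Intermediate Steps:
t(O) = O²
s(u, F) = (222 + F)/(-78 + u)
k = 32537/9929 (k = (20779 + 11758)/(109² + (63 - 2)*(-32)) = 32537/(11881 + 61*(-32)) = 32537/(11881 - 1952) = 32537/9929 ≈ 3.2770)
s(-44, 58) + k = (222 + 58)/(-78 - 44) + 32537/9929 = 280/(-122) + 32537/9929 = -1/122*280 + 32537/9929 = -140/61 + 32537/9929 = 594697/605669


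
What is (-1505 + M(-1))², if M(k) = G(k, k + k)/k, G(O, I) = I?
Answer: 2259009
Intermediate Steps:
M(k) = 2 (M(k) = (k + k)/k = (2*k)/k = 2)
(-1505 + M(-1))² = (-1505 + 2)² = (-1503)² = 2259009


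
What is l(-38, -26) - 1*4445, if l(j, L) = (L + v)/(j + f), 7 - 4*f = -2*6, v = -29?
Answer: -590965/133 ≈ -4443.3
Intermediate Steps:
f = 19/4 (f = 7/4 - (-1)*6/2 = 7/4 - ¼*(-12) = 7/4 + 3 = 19/4 ≈ 4.7500)
l(j, L) = (-29 + L)/(19/4 + j) (l(j, L) = (L - 29)/(j + 19/4) = (-29 + L)/(19/4 + j))
l(-38, -26) - 1*4445 = 4*(-29 - 26)/(19 + 4*(-38)) - 1*4445 = 4*(-55)/(19 - 152) - 4445 = 4*(-55)/(-133) - 4445 = 4*(-1/133)*(-55) - 4445 = 220/133 - 4445 = -590965/133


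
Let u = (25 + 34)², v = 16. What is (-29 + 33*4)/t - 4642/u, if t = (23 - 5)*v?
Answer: -978353/1002528 ≈ -0.97589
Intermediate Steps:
t = 288 (t = (23 - 5)*16 = 18*16 = 288)
u = 3481 (u = 59² = 3481)
(-29 + 33*4)/t - 4642/u = (-29 + 33*4)/288 - 4642/3481 = (-29 + 132)*(1/288) - 4642*1/3481 = 103*(1/288) - 4642/3481 = 103/288 - 4642/3481 = -978353/1002528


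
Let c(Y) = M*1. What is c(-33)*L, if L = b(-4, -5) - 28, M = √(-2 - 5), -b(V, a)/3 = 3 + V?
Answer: -25*I*√7 ≈ -66.144*I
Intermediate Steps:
b(V, a) = -9 - 3*V (b(V, a) = -3*(3 + V) = -9 - 3*V)
M = I*√7 (M = √(-7) = I*√7 ≈ 2.6458*I)
c(Y) = I*√7 (c(Y) = (I*√7)*1 = I*√7)
L = -25 (L = (-9 - 3*(-4)) - 28 = (-9 + 12) - 28 = 3 - 28 = -25)
c(-33)*L = (I*√7)*(-25) = -25*I*√7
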